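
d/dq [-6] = 0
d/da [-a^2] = -2*a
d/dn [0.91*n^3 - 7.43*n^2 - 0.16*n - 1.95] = 2.73*n^2 - 14.86*n - 0.16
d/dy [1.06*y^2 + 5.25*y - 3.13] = 2.12*y + 5.25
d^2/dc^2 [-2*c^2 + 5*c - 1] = -4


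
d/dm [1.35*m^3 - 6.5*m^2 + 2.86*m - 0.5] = 4.05*m^2 - 13.0*m + 2.86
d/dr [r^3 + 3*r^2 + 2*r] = 3*r^2 + 6*r + 2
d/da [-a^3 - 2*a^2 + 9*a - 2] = -3*a^2 - 4*a + 9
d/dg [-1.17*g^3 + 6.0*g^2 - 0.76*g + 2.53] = -3.51*g^2 + 12.0*g - 0.76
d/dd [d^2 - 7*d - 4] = 2*d - 7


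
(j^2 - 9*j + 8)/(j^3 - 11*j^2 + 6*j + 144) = (j - 1)/(j^2 - 3*j - 18)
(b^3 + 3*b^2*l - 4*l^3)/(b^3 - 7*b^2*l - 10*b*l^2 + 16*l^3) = (b + 2*l)/(b - 8*l)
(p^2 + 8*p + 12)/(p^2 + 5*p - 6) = (p + 2)/(p - 1)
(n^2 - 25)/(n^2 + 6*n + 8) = (n^2 - 25)/(n^2 + 6*n + 8)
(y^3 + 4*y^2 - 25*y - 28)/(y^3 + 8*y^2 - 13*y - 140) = (y + 1)/(y + 5)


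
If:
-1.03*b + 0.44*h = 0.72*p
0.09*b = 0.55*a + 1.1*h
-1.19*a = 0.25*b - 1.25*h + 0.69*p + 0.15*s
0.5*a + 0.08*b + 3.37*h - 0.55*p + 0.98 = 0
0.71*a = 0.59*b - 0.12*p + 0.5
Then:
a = 10.35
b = 8.56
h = -4.48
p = -14.98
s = -64.76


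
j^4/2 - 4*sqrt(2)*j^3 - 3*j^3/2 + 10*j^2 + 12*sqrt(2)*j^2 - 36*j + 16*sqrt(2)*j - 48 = (j/2 + 1/2)*(j - 4)*(j - 6*sqrt(2))*(j - 2*sqrt(2))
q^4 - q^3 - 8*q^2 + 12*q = q*(q - 2)^2*(q + 3)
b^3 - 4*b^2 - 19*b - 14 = (b - 7)*(b + 1)*(b + 2)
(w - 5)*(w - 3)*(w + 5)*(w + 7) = w^4 + 4*w^3 - 46*w^2 - 100*w + 525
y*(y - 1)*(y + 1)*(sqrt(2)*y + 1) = sqrt(2)*y^4 + y^3 - sqrt(2)*y^2 - y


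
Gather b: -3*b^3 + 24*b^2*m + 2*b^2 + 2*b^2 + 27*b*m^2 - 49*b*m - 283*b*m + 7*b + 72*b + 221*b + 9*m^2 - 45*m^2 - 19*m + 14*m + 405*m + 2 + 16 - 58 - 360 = -3*b^3 + b^2*(24*m + 4) + b*(27*m^2 - 332*m + 300) - 36*m^2 + 400*m - 400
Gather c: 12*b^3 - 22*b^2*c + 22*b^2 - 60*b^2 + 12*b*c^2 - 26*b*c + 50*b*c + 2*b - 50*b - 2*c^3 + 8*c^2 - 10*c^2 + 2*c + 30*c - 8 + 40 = 12*b^3 - 38*b^2 - 48*b - 2*c^3 + c^2*(12*b - 2) + c*(-22*b^2 + 24*b + 32) + 32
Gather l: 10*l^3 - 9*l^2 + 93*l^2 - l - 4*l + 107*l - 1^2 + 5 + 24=10*l^3 + 84*l^2 + 102*l + 28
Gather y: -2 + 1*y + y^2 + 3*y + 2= y^2 + 4*y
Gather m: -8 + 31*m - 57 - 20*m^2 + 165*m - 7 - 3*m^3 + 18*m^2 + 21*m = -3*m^3 - 2*m^2 + 217*m - 72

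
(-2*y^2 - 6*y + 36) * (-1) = 2*y^2 + 6*y - 36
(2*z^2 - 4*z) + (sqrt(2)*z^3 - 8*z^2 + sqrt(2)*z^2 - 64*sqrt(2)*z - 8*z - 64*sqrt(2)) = sqrt(2)*z^3 - 6*z^2 + sqrt(2)*z^2 - 64*sqrt(2)*z - 12*z - 64*sqrt(2)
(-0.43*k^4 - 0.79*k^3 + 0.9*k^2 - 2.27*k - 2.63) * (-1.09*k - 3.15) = 0.4687*k^5 + 2.2156*k^4 + 1.5075*k^3 - 0.3607*k^2 + 10.0172*k + 8.2845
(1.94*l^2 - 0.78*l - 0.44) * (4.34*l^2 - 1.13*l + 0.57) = 8.4196*l^4 - 5.5774*l^3 + 0.0775999999999999*l^2 + 0.0526*l - 0.2508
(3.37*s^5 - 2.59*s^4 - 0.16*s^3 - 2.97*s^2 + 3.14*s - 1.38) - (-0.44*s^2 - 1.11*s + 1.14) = 3.37*s^5 - 2.59*s^4 - 0.16*s^3 - 2.53*s^2 + 4.25*s - 2.52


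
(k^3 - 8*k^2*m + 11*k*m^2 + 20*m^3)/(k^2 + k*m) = k - 9*m + 20*m^2/k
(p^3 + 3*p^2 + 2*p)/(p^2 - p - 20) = p*(p^2 + 3*p + 2)/(p^2 - p - 20)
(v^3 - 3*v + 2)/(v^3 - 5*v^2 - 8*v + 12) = (v - 1)/(v - 6)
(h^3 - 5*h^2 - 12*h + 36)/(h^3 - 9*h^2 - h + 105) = (h^2 - 8*h + 12)/(h^2 - 12*h + 35)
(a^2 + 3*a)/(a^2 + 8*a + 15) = a/(a + 5)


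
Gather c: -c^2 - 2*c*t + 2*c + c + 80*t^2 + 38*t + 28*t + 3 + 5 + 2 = -c^2 + c*(3 - 2*t) + 80*t^2 + 66*t + 10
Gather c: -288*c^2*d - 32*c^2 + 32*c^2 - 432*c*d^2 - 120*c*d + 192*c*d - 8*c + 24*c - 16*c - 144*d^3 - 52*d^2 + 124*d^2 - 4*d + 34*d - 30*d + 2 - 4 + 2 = -288*c^2*d + c*(-432*d^2 + 72*d) - 144*d^3 + 72*d^2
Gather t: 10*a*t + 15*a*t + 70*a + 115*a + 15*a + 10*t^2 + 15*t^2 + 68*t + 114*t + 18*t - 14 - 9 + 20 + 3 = 200*a + 25*t^2 + t*(25*a + 200)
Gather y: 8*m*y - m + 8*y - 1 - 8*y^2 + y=-m - 8*y^2 + y*(8*m + 9) - 1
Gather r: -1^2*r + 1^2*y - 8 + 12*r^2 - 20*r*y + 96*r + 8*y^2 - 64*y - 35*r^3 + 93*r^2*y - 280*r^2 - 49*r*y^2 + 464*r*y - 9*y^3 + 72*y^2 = -35*r^3 + r^2*(93*y - 268) + r*(-49*y^2 + 444*y + 95) - 9*y^3 + 80*y^2 - 63*y - 8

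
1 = 1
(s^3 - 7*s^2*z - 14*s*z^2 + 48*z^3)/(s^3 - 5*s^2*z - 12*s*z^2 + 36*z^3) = (-s + 8*z)/(-s + 6*z)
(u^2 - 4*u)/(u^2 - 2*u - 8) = u/(u + 2)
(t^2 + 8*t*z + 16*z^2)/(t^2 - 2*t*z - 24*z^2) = (-t - 4*z)/(-t + 6*z)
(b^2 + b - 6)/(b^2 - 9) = (b - 2)/(b - 3)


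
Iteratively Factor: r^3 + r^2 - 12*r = (r - 3)*(r^2 + 4*r) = (r - 3)*(r + 4)*(r)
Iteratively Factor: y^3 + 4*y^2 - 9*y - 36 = (y - 3)*(y^2 + 7*y + 12) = (y - 3)*(y + 3)*(y + 4)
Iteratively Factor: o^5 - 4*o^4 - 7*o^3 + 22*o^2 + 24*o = (o - 3)*(o^4 - o^3 - 10*o^2 - 8*o) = o*(o - 3)*(o^3 - o^2 - 10*o - 8) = o*(o - 4)*(o - 3)*(o^2 + 3*o + 2) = o*(o - 4)*(o - 3)*(o + 1)*(o + 2)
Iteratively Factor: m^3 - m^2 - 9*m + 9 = (m - 1)*(m^2 - 9) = (m - 3)*(m - 1)*(m + 3)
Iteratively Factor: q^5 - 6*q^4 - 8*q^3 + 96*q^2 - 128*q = (q + 4)*(q^4 - 10*q^3 + 32*q^2 - 32*q) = (q - 4)*(q + 4)*(q^3 - 6*q^2 + 8*q) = (q - 4)*(q - 2)*(q + 4)*(q^2 - 4*q) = q*(q - 4)*(q - 2)*(q + 4)*(q - 4)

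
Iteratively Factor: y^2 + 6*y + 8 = (y + 4)*(y + 2)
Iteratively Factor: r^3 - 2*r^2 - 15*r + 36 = (r - 3)*(r^2 + r - 12) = (r - 3)*(r + 4)*(r - 3)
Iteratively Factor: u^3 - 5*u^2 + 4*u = (u)*(u^2 - 5*u + 4) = u*(u - 4)*(u - 1)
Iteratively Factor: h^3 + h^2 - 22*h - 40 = (h - 5)*(h^2 + 6*h + 8) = (h - 5)*(h + 4)*(h + 2)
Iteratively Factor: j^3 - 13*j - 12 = (j - 4)*(j^2 + 4*j + 3) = (j - 4)*(j + 1)*(j + 3)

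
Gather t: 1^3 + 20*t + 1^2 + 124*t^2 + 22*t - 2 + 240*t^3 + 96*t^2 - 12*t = 240*t^3 + 220*t^2 + 30*t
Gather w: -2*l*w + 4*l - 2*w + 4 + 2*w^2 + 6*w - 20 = 4*l + 2*w^2 + w*(4 - 2*l) - 16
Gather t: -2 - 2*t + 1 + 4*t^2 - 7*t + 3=4*t^2 - 9*t + 2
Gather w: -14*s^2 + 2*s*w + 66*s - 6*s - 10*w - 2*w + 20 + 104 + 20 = -14*s^2 + 60*s + w*(2*s - 12) + 144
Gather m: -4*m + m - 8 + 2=-3*m - 6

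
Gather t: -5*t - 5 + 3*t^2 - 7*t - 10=3*t^2 - 12*t - 15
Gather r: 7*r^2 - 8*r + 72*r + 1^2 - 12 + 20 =7*r^2 + 64*r + 9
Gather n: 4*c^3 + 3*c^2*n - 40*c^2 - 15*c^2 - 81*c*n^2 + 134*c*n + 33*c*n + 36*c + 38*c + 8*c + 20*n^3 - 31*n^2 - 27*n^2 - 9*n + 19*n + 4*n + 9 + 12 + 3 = 4*c^3 - 55*c^2 + 82*c + 20*n^3 + n^2*(-81*c - 58) + n*(3*c^2 + 167*c + 14) + 24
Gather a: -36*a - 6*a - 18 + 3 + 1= -42*a - 14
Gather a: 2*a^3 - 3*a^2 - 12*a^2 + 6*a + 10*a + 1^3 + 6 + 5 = 2*a^3 - 15*a^2 + 16*a + 12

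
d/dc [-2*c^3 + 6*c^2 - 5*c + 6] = -6*c^2 + 12*c - 5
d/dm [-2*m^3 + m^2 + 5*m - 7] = -6*m^2 + 2*m + 5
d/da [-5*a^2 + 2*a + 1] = 2 - 10*a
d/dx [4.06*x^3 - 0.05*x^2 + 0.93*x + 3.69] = 12.18*x^2 - 0.1*x + 0.93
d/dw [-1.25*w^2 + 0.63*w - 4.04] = 0.63 - 2.5*w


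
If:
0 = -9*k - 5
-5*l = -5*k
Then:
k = -5/9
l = -5/9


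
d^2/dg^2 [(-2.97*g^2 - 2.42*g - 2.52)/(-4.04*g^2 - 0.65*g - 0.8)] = (-5.6843418860808e-14*g^4 + 63.398104*g^3 + 189.188352*g^2 - 7.22352000000001*g - 12.87508)/(65.939264*g^6 + 31.82712*g^5 + 44.29254*g^4 + 12.879425*g^3 + 8.7708*g^2 + 1.248*g + 0.512)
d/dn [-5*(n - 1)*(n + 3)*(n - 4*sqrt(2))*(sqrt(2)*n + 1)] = -20*sqrt(2)*n^3 - 30*sqrt(2)*n^2 + 105*n^2 + 70*sqrt(2)*n + 140*n - 105 + 40*sqrt(2)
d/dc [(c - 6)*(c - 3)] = 2*c - 9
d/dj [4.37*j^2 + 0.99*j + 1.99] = 8.74*j + 0.99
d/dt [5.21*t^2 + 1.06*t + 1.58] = 10.42*t + 1.06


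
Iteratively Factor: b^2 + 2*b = (b + 2)*(b)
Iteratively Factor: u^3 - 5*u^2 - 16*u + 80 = (u - 5)*(u^2 - 16) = (u - 5)*(u + 4)*(u - 4)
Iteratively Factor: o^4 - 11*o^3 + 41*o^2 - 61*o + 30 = (o - 3)*(o^3 - 8*o^2 + 17*o - 10) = (o - 5)*(o - 3)*(o^2 - 3*o + 2) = (o - 5)*(o - 3)*(o - 1)*(o - 2)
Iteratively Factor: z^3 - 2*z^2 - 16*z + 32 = (z + 4)*(z^2 - 6*z + 8) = (z - 2)*(z + 4)*(z - 4)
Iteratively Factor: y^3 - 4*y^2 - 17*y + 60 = (y + 4)*(y^2 - 8*y + 15) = (y - 3)*(y + 4)*(y - 5)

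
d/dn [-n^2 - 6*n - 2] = -2*n - 6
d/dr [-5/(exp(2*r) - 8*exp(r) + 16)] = 10*(exp(r) - 4)*exp(r)/(exp(2*r) - 8*exp(r) + 16)^2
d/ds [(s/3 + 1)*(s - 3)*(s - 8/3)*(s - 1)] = 4*s^3/3 - 11*s^2/3 - 38*s/9 + 11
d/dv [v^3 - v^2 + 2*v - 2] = 3*v^2 - 2*v + 2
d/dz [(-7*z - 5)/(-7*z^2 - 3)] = 7*(-7*z^2 - 10*z + 3)/(49*z^4 + 42*z^2 + 9)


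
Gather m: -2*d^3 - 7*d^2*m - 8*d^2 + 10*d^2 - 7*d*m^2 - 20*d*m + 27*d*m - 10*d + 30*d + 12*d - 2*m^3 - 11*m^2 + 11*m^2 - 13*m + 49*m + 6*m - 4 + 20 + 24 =-2*d^3 + 2*d^2 - 7*d*m^2 + 32*d - 2*m^3 + m*(-7*d^2 + 7*d + 42) + 40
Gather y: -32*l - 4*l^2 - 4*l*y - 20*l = -4*l^2 - 4*l*y - 52*l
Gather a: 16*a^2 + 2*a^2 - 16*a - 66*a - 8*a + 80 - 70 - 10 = 18*a^2 - 90*a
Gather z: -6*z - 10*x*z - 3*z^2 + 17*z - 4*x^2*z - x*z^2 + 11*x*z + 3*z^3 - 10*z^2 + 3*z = 3*z^3 + z^2*(-x - 13) + z*(-4*x^2 + x + 14)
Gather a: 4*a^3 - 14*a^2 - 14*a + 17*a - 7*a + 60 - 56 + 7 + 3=4*a^3 - 14*a^2 - 4*a + 14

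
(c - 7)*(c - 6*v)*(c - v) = c^3 - 7*c^2*v - 7*c^2 + 6*c*v^2 + 49*c*v - 42*v^2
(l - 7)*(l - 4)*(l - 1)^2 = l^4 - 13*l^3 + 51*l^2 - 67*l + 28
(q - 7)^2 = q^2 - 14*q + 49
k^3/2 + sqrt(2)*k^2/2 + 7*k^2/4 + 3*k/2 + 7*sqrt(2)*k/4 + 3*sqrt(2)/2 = (k/2 + 1)*(k + 3/2)*(k + sqrt(2))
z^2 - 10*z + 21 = (z - 7)*(z - 3)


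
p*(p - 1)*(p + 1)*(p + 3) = p^4 + 3*p^3 - p^2 - 3*p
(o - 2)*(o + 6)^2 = o^3 + 10*o^2 + 12*o - 72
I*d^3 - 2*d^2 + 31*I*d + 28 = (d - 4*I)*(d + 7*I)*(I*d + 1)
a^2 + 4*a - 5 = (a - 1)*(a + 5)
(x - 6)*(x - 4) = x^2 - 10*x + 24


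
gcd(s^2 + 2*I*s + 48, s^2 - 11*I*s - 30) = s - 6*I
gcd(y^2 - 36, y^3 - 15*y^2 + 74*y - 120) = y - 6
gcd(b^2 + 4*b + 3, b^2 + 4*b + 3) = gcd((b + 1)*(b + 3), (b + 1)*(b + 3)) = b^2 + 4*b + 3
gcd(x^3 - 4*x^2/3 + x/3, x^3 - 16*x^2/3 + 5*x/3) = x^2 - x/3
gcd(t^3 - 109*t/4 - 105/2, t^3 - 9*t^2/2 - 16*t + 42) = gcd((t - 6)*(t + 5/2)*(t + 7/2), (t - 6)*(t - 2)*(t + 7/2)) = t^2 - 5*t/2 - 21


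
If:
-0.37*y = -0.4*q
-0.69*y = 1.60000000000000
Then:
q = -2.14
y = -2.32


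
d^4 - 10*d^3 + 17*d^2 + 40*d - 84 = (d - 7)*(d - 3)*(d - 2)*(d + 2)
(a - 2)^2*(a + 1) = a^3 - 3*a^2 + 4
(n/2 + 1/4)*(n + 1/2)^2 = n^3/2 + 3*n^2/4 + 3*n/8 + 1/16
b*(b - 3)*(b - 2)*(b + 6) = b^4 + b^3 - 24*b^2 + 36*b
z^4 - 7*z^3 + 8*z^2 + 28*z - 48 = (z - 4)*(z - 3)*(z - 2)*(z + 2)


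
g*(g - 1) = g^2 - g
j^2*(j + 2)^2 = j^4 + 4*j^3 + 4*j^2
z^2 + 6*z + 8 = (z + 2)*(z + 4)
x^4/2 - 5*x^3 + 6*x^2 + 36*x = x*(x/2 + 1)*(x - 6)^2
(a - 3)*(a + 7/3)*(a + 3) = a^3 + 7*a^2/3 - 9*a - 21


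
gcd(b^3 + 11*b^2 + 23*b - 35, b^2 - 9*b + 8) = b - 1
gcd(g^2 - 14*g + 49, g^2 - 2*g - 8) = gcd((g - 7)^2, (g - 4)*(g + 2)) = 1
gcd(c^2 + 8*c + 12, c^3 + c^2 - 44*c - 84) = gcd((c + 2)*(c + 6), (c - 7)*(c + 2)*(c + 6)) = c^2 + 8*c + 12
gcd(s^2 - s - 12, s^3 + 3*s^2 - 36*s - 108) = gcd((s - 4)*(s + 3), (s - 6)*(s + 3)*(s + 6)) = s + 3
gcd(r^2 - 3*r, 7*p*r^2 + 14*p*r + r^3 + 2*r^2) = r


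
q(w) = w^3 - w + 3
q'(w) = 3*w^2 - 1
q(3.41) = 39.24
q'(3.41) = 33.88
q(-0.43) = 3.35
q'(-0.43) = -0.45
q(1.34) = 4.07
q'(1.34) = 4.39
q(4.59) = 95.11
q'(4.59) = 62.20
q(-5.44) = -152.55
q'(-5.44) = 87.78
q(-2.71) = -14.19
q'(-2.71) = 21.03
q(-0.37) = 3.32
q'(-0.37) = -0.59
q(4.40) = 83.78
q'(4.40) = 57.08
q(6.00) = 213.00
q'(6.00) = 107.00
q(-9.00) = -717.00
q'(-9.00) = 242.00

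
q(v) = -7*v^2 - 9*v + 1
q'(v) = -14*v - 9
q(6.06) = -310.61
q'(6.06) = -93.84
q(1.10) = -17.37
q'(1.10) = -24.40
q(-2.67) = -24.87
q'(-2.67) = 28.38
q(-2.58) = -22.37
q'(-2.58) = 27.12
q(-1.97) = -8.44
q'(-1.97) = 18.58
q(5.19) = -234.26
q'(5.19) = -81.66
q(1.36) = -24.19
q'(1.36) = -28.04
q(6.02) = -306.86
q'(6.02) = -93.28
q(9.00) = -647.00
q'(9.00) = -135.00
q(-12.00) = -899.00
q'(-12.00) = 159.00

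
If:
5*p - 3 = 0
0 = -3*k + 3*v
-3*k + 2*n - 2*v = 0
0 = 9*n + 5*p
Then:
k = -2/15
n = -1/3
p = 3/5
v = -2/15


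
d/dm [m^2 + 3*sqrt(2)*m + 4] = 2*m + 3*sqrt(2)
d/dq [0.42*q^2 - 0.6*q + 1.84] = 0.84*q - 0.6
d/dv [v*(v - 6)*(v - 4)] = 3*v^2 - 20*v + 24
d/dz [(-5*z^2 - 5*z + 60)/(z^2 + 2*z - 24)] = 5*z*(24 - z)/(z^4 + 4*z^3 - 44*z^2 - 96*z + 576)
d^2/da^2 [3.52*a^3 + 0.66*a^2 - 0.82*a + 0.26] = 21.12*a + 1.32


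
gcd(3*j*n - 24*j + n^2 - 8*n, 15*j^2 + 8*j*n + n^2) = 3*j + n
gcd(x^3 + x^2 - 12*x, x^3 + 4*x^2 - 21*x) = x^2 - 3*x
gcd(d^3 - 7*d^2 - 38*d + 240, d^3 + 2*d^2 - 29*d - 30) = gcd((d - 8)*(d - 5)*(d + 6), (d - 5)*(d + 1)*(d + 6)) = d^2 + d - 30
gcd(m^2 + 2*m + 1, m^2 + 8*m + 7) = m + 1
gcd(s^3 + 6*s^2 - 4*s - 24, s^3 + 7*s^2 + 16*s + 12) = s + 2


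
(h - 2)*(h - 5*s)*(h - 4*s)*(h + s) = h^4 - 8*h^3*s - 2*h^3 + 11*h^2*s^2 + 16*h^2*s + 20*h*s^3 - 22*h*s^2 - 40*s^3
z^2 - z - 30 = (z - 6)*(z + 5)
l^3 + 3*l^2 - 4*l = l*(l - 1)*(l + 4)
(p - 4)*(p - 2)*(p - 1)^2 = p^4 - 8*p^3 + 21*p^2 - 22*p + 8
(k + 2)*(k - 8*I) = k^2 + 2*k - 8*I*k - 16*I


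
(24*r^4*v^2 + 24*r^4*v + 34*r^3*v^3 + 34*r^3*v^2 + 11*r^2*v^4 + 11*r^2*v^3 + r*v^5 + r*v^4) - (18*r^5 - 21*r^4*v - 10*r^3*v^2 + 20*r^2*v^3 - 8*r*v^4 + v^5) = -18*r^5 + 24*r^4*v^2 + 45*r^4*v + 34*r^3*v^3 + 44*r^3*v^2 + 11*r^2*v^4 - 9*r^2*v^3 + r*v^5 + 9*r*v^4 - v^5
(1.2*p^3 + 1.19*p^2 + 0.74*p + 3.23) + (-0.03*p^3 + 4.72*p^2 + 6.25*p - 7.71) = 1.17*p^3 + 5.91*p^2 + 6.99*p - 4.48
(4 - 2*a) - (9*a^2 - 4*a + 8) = -9*a^2 + 2*a - 4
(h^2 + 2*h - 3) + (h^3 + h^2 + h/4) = h^3 + 2*h^2 + 9*h/4 - 3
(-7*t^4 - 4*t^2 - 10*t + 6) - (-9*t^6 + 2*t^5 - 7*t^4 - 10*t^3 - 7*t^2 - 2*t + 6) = 9*t^6 - 2*t^5 + 10*t^3 + 3*t^2 - 8*t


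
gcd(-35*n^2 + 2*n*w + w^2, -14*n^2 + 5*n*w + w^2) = 7*n + w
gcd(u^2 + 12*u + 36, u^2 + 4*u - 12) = u + 6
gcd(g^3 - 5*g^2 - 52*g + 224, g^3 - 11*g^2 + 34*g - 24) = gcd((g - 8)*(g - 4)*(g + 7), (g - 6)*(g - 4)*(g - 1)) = g - 4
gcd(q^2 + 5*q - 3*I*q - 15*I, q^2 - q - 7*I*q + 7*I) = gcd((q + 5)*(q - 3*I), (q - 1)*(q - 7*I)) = 1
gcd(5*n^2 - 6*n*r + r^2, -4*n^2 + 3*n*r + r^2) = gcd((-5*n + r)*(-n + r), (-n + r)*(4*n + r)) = -n + r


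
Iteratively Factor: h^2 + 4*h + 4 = (h + 2)*(h + 2)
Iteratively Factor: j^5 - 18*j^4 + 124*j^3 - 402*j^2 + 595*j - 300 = (j - 5)*(j^4 - 13*j^3 + 59*j^2 - 107*j + 60) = (j - 5)*(j - 1)*(j^3 - 12*j^2 + 47*j - 60) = (j - 5)*(j - 4)*(j - 1)*(j^2 - 8*j + 15) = (j - 5)*(j - 4)*(j - 3)*(j - 1)*(j - 5)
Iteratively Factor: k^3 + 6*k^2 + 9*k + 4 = (k + 4)*(k^2 + 2*k + 1) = (k + 1)*(k + 4)*(k + 1)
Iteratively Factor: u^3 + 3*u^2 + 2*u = (u)*(u^2 + 3*u + 2) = u*(u + 2)*(u + 1)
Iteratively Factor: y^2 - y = (y - 1)*(y)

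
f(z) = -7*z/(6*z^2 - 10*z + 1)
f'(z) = -7*z*(10 - 12*z)/(6*z^2 - 10*z + 1)^2 - 7/(6*z^2 - 10*z + 1)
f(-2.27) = 0.29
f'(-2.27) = 0.07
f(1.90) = -3.63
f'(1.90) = 10.80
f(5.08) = -0.34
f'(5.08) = 0.10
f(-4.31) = 0.19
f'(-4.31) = 0.03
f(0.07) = -1.49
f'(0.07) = -62.62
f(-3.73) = 0.21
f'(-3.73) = 0.04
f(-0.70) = 0.45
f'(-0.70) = 0.11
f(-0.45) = 0.47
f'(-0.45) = 0.03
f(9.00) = -0.16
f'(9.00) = 0.02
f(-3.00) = 0.25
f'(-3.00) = 0.05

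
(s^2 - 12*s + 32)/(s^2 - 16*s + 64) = (s - 4)/(s - 8)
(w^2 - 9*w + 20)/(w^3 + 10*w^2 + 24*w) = (w^2 - 9*w + 20)/(w*(w^2 + 10*w + 24))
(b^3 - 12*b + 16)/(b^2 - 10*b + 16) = (b^2 + 2*b - 8)/(b - 8)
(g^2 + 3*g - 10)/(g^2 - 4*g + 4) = (g + 5)/(g - 2)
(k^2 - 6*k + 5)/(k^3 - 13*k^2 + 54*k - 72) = (k^2 - 6*k + 5)/(k^3 - 13*k^2 + 54*k - 72)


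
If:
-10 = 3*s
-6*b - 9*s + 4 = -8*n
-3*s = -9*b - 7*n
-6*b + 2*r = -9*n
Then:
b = 79/57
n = -61/19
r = 707/38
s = -10/3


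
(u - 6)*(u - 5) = u^2 - 11*u + 30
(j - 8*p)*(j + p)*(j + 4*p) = j^3 - 3*j^2*p - 36*j*p^2 - 32*p^3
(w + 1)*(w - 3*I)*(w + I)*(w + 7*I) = w^4 + w^3 + 5*I*w^3 + 17*w^2 + 5*I*w^2 + 17*w + 21*I*w + 21*I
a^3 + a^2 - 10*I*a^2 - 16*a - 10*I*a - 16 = (a + 1)*(a - 8*I)*(a - 2*I)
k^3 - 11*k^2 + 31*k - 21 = (k - 7)*(k - 3)*(k - 1)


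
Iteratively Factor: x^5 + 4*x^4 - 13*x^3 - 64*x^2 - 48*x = (x)*(x^4 + 4*x^3 - 13*x^2 - 64*x - 48) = x*(x + 1)*(x^3 + 3*x^2 - 16*x - 48) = x*(x + 1)*(x + 4)*(x^2 - x - 12) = x*(x - 4)*(x + 1)*(x + 4)*(x + 3)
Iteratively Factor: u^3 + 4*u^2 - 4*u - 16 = (u + 4)*(u^2 - 4) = (u + 2)*(u + 4)*(u - 2)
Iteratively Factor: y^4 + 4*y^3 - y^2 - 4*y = (y)*(y^3 + 4*y^2 - y - 4) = y*(y + 4)*(y^2 - 1) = y*(y - 1)*(y + 4)*(y + 1)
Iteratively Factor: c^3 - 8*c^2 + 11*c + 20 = (c - 4)*(c^2 - 4*c - 5) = (c - 4)*(c + 1)*(c - 5)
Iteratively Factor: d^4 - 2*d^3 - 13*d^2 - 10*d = (d)*(d^3 - 2*d^2 - 13*d - 10) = d*(d + 2)*(d^2 - 4*d - 5) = d*(d + 1)*(d + 2)*(d - 5)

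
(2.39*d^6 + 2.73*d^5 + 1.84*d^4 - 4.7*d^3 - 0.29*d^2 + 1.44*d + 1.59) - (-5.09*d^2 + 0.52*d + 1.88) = 2.39*d^6 + 2.73*d^5 + 1.84*d^4 - 4.7*d^3 + 4.8*d^2 + 0.92*d - 0.29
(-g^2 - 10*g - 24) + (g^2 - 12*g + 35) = 11 - 22*g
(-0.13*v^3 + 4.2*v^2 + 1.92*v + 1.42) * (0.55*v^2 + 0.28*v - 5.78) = -0.0715*v^5 + 2.2736*v^4 + 2.9834*v^3 - 22.9574*v^2 - 10.7*v - 8.2076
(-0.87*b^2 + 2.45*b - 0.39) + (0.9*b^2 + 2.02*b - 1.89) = 0.03*b^2 + 4.47*b - 2.28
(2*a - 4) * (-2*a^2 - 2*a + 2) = -4*a^3 + 4*a^2 + 12*a - 8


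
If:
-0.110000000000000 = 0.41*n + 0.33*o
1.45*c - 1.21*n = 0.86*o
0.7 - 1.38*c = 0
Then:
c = 0.51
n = 7.22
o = -9.31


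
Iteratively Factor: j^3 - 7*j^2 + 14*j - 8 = (j - 1)*(j^2 - 6*j + 8) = (j - 2)*(j - 1)*(j - 4)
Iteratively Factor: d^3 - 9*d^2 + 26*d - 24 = (d - 2)*(d^2 - 7*d + 12) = (d - 4)*(d - 2)*(d - 3)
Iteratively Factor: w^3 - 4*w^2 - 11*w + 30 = (w - 2)*(w^2 - 2*w - 15) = (w - 2)*(w + 3)*(w - 5)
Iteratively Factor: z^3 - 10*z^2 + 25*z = (z - 5)*(z^2 - 5*z) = z*(z - 5)*(z - 5)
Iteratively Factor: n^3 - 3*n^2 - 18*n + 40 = (n + 4)*(n^2 - 7*n + 10) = (n - 2)*(n + 4)*(n - 5)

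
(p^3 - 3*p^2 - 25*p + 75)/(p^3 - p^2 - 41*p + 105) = (p + 5)/(p + 7)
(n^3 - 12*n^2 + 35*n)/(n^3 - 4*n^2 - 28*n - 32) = n*(-n^2 + 12*n - 35)/(-n^3 + 4*n^2 + 28*n + 32)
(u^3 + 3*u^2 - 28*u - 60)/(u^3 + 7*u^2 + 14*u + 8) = (u^2 + u - 30)/(u^2 + 5*u + 4)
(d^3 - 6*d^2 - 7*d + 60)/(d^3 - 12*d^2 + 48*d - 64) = (d^2 - 2*d - 15)/(d^2 - 8*d + 16)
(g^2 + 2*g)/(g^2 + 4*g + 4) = g/(g + 2)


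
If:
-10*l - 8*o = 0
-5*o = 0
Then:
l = 0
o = 0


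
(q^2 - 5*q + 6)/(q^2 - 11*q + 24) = (q - 2)/(q - 8)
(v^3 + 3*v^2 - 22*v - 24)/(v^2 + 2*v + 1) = (v^2 + 2*v - 24)/(v + 1)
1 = 1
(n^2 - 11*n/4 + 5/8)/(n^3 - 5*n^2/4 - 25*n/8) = (4*n - 1)/(n*(4*n + 5))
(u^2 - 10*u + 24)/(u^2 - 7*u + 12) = (u - 6)/(u - 3)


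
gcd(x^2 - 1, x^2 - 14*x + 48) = 1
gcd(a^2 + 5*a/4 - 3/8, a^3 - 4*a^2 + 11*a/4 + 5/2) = 1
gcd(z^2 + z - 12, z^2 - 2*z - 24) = z + 4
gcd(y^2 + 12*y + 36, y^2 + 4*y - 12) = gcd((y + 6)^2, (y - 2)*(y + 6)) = y + 6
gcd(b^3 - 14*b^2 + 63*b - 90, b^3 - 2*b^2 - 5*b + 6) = b - 3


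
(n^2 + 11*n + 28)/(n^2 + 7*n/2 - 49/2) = 2*(n + 4)/(2*n - 7)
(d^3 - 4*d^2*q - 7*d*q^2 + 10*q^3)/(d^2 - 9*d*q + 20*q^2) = (-d^2 - d*q + 2*q^2)/(-d + 4*q)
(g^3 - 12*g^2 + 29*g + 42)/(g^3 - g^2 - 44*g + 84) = (g^2 - 6*g - 7)/(g^2 + 5*g - 14)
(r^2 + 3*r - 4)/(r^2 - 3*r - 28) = (r - 1)/(r - 7)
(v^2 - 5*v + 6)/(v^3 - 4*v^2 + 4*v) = (v - 3)/(v*(v - 2))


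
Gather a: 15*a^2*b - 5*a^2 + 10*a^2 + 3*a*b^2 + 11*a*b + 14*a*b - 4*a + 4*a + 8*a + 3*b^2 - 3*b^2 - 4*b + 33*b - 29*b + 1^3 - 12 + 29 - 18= a^2*(15*b + 5) + a*(3*b^2 + 25*b + 8)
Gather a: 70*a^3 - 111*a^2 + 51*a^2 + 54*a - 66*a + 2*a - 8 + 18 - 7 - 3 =70*a^3 - 60*a^2 - 10*a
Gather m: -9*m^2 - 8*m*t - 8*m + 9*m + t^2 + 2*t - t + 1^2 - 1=-9*m^2 + m*(1 - 8*t) + t^2 + t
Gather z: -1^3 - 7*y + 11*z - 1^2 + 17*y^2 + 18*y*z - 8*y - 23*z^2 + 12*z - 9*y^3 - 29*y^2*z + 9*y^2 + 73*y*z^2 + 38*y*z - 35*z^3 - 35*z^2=-9*y^3 + 26*y^2 - 15*y - 35*z^3 + z^2*(73*y - 58) + z*(-29*y^2 + 56*y + 23) - 2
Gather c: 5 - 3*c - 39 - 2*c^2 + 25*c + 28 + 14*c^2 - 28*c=12*c^2 - 6*c - 6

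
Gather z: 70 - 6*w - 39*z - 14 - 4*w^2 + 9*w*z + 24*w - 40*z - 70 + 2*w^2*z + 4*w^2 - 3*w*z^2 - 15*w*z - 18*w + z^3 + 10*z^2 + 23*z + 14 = z^3 + z^2*(10 - 3*w) + z*(2*w^2 - 6*w - 56)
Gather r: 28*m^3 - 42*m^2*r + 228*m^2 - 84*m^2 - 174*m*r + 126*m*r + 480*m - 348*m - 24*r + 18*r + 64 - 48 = 28*m^3 + 144*m^2 + 132*m + r*(-42*m^2 - 48*m - 6) + 16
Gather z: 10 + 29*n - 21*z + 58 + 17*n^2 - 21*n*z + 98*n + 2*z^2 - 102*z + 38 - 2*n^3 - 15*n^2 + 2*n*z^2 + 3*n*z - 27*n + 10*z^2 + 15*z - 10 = -2*n^3 + 2*n^2 + 100*n + z^2*(2*n + 12) + z*(-18*n - 108) + 96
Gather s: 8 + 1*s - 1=s + 7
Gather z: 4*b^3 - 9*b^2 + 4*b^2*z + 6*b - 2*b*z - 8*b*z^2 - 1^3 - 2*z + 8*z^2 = 4*b^3 - 9*b^2 + 6*b + z^2*(8 - 8*b) + z*(4*b^2 - 2*b - 2) - 1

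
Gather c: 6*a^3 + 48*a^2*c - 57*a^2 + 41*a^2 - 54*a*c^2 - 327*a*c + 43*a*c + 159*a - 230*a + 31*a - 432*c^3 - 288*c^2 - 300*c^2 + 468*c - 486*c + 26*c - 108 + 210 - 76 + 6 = 6*a^3 - 16*a^2 - 40*a - 432*c^3 + c^2*(-54*a - 588) + c*(48*a^2 - 284*a + 8) + 32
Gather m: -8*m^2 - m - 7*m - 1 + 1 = -8*m^2 - 8*m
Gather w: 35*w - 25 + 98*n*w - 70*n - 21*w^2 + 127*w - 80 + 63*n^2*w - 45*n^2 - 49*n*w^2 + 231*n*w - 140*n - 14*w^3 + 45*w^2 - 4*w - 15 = -45*n^2 - 210*n - 14*w^3 + w^2*(24 - 49*n) + w*(63*n^2 + 329*n + 158) - 120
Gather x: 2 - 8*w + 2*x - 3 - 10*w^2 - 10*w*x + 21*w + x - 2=-10*w^2 + 13*w + x*(3 - 10*w) - 3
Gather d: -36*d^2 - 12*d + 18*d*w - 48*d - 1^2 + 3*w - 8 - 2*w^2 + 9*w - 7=-36*d^2 + d*(18*w - 60) - 2*w^2 + 12*w - 16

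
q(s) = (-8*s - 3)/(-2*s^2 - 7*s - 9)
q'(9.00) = -0.02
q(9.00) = 0.32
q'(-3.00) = -1.58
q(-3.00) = -3.50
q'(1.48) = -0.00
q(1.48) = 0.63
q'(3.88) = -0.05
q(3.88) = 0.51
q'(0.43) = 0.28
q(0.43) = 0.52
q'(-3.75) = -1.09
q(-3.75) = -2.48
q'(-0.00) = 0.63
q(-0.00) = 0.33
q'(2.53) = -0.05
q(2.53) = 0.59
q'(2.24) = -0.05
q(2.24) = 0.60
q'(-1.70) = 3.03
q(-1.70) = -3.68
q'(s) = (-8*s - 3)*(4*s + 7)/(-2*s^2 - 7*s - 9)^2 - 8/(-2*s^2 - 7*s - 9) = (-16*s^2 - 12*s + 51)/(4*s^4 + 28*s^3 + 85*s^2 + 126*s + 81)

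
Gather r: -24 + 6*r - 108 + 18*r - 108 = 24*r - 240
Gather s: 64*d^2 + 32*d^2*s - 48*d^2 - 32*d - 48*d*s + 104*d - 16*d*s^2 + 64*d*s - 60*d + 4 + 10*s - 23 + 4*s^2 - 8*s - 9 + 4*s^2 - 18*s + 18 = 16*d^2 + 12*d + s^2*(8 - 16*d) + s*(32*d^2 + 16*d - 16) - 10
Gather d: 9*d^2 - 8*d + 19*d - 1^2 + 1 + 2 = 9*d^2 + 11*d + 2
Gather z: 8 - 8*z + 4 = 12 - 8*z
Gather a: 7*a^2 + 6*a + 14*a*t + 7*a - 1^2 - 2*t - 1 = 7*a^2 + a*(14*t + 13) - 2*t - 2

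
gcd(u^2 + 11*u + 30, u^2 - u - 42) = u + 6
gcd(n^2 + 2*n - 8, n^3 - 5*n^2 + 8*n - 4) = n - 2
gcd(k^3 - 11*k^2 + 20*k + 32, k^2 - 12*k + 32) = k^2 - 12*k + 32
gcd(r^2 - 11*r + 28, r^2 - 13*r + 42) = r - 7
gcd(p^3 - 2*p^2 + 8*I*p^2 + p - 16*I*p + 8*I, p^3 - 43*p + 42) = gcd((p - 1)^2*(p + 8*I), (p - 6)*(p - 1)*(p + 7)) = p - 1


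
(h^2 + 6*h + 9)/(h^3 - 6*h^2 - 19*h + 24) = (h + 3)/(h^2 - 9*h + 8)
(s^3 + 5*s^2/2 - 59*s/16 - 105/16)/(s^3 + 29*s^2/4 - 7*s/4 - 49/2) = (4*s^2 + 17*s + 15)/(4*(s^2 + 9*s + 14))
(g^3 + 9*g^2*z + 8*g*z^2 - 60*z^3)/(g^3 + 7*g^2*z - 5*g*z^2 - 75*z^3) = (-g^2 - 4*g*z + 12*z^2)/(-g^2 - 2*g*z + 15*z^2)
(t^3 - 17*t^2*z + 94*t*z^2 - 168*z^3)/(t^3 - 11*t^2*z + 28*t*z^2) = (t - 6*z)/t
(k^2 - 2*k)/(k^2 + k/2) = 2*(k - 2)/(2*k + 1)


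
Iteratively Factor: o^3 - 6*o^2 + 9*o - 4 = (o - 4)*(o^2 - 2*o + 1) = (o - 4)*(o - 1)*(o - 1)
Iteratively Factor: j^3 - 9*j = (j)*(j^2 - 9) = j*(j + 3)*(j - 3)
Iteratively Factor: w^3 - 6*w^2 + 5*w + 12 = (w - 4)*(w^2 - 2*w - 3) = (w - 4)*(w - 3)*(w + 1)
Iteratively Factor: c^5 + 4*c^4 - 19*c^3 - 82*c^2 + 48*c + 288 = (c + 3)*(c^4 + c^3 - 22*c^2 - 16*c + 96) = (c + 3)^2*(c^3 - 2*c^2 - 16*c + 32) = (c - 4)*(c + 3)^2*(c^2 + 2*c - 8) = (c - 4)*(c + 3)^2*(c + 4)*(c - 2)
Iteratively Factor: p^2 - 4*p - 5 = (p + 1)*(p - 5)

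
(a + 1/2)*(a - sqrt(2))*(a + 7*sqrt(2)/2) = a^3 + a^2/2 + 5*sqrt(2)*a^2/2 - 7*a + 5*sqrt(2)*a/4 - 7/2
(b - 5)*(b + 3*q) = b^2 + 3*b*q - 5*b - 15*q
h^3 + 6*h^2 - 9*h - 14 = (h - 2)*(h + 1)*(h + 7)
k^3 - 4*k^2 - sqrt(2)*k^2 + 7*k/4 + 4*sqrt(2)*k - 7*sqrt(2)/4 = (k - 7/2)*(k - 1/2)*(k - sqrt(2))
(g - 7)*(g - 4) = g^2 - 11*g + 28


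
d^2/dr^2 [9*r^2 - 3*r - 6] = 18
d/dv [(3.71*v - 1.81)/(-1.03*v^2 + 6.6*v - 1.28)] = (3.8213*v^2 - 3.7286*v + 7.1972)/(1.0609*v^4 - 13.596*v^3 + 46.1968*v^2 - 16.896*v + 1.6384)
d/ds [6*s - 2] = 6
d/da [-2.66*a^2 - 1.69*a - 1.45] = -5.32*a - 1.69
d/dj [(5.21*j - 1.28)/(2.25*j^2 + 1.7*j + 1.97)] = (-11.7225*j^2 + 5.76*j + 12.4397)/(5.0625*j^4 + 7.65*j^3 + 11.755*j^2 + 6.698*j + 3.8809)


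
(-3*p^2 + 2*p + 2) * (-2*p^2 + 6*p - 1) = 6*p^4 - 22*p^3 + 11*p^2 + 10*p - 2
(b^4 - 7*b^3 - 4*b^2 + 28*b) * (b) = b^5 - 7*b^4 - 4*b^3 + 28*b^2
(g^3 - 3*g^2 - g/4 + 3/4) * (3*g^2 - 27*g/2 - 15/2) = 3*g^5 - 45*g^4/2 + 129*g^3/4 + 225*g^2/8 - 33*g/4 - 45/8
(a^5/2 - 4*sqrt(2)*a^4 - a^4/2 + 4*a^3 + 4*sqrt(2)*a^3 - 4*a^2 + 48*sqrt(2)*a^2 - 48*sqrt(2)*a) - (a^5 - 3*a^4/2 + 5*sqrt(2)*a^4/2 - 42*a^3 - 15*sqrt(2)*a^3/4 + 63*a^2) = -a^5/2 - 13*sqrt(2)*a^4/2 + a^4 + 31*sqrt(2)*a^3/4 + 46*a^3 - 67*a^2 + 48*sqrt(2)*a^2 - 48*sqrt(2)*a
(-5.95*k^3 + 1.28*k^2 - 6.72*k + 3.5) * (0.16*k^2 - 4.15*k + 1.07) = -0.952*k^5 + 24.8973*k^4 - 12.7537*k^3 + 29.8176*k^2 - 21.7154*k + 3.745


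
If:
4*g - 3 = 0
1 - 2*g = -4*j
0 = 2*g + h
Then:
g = 3/4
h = -3/2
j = 1/8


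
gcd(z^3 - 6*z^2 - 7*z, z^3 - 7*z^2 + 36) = 1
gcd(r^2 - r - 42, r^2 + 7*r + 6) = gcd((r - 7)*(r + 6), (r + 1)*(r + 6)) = r + 6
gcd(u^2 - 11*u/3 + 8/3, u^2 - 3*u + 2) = u - 1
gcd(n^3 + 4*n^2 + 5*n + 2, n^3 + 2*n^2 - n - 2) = n^2 + 3*n + 2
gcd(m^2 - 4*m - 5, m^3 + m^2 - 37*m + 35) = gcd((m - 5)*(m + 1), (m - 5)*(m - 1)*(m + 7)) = m - 5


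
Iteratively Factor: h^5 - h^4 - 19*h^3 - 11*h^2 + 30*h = (h - 5)*(h^4 + 4*h^3 + h^2 - 6*h) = (h - 5)*(h - 1)*(h^3 + 5*h^2 + 6*h) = (h - 5)*(h - 1)*(h + 2)*(h^2 + 3*h) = (h - 5)*(h - 1)*(h + 2)*(h + 3)*(h)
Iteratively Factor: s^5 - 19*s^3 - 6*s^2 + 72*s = (s + 3)*(s^4 - 3*s^3 - 10*s^2 + 24*s) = (s - 2)*(s + 3)*(s^3 - s^2 - 12*s) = (s - 4)*(s - 2)*(s + 3)*(s^2 + 3*s) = (s - 4)*(s - 2)*(s + 3)^2*(s)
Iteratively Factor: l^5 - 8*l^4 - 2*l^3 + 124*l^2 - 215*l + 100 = (l - 1)*(l^4 - 7*l^3 - 9*l^2 + 115*l - 100) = (l - 1)*(l + 4)*(l^3 - 11*l^2 + 35*l - 25) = (l - 5)*(l - 1)*(l + 4)*(l^2 - 6*l + 5) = (l - 5)^2*(l - 1)*(l + 4)*(l - 1)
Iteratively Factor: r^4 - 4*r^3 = (r - 4)*(r^3) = r*(r - 4)*(r^2) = r^2*(r - 4)*(r)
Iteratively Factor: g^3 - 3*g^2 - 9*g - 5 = (g - 5)*(g^2 + 2*g + 1) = (g - 5)*(g + 1)*(g + 1)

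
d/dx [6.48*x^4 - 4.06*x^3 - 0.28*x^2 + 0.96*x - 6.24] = 25.92*x^3 - 12.18*x^2 - 0.56*x + 0.96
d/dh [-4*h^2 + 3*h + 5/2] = 3 - 8*h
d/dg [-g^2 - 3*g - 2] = -2*g - 3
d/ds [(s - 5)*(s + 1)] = 2*s - 4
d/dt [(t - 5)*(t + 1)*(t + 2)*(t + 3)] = 4*t^3 + 3*t^2 - 38*t - 49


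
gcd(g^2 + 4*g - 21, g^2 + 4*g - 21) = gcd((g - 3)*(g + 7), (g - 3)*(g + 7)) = g^2 + 4*g - 21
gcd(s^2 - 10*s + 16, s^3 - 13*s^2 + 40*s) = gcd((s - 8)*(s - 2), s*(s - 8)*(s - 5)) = s - 8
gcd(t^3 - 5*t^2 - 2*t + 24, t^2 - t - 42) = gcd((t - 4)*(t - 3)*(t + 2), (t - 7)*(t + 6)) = 1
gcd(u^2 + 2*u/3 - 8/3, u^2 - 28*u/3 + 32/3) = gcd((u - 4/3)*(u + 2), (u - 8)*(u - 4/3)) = u - 4/3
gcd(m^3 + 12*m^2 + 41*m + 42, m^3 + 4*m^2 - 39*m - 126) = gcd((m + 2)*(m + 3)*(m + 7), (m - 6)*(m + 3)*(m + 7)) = m^2 + 10*m + 21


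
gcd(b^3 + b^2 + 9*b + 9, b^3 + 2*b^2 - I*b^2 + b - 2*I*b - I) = b + 1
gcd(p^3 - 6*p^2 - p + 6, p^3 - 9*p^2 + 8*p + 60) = p - 6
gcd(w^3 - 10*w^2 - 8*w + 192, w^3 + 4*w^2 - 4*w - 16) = w + 4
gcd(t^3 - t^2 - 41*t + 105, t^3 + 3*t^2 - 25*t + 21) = t^2 + 4*t - 21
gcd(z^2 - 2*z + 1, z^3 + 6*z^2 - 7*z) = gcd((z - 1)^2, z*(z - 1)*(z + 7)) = z - 1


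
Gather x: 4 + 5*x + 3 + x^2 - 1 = x^2 + 5*x + 6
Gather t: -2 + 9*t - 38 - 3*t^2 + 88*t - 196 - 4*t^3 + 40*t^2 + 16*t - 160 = -4*t^3 + 37*t^2 + 113*t - 396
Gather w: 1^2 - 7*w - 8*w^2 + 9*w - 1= -8*w^2 + 2*w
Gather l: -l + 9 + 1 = 10 - l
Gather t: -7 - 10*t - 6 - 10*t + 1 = -20*t - 12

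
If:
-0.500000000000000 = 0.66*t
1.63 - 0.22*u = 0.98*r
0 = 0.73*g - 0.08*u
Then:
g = 0.10958904109589*u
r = 1.66326530612245 - 0.224489795918367*u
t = -0.76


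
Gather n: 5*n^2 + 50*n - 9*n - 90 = 5*n^2 + 41*n - 90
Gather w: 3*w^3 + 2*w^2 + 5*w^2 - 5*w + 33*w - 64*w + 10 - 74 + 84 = 3*w^3 + 7*w^2 - 36*w + 20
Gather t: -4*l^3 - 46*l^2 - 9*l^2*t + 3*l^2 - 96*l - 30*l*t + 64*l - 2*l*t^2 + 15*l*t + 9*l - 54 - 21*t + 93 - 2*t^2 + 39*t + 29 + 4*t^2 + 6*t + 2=-4*l^3 - 43*l^2 - 23*l + t^2*(2 - 2*l) + t*(-9*l^2 - 15*l + 24) + 70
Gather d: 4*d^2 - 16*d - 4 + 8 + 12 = 4*d^2 - 16*d + 16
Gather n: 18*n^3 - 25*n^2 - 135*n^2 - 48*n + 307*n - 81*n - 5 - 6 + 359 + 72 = 18*n^3 - 160*n^2 + 178*n + 420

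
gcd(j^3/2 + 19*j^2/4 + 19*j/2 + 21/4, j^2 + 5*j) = 1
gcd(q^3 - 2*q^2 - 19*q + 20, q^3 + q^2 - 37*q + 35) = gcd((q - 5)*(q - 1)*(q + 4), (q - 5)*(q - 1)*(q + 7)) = q^2 - 6*q + 5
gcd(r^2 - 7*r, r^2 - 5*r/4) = r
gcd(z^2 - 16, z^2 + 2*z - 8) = z + 4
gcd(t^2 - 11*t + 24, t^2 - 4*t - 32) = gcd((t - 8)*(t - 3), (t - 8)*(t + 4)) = t - 8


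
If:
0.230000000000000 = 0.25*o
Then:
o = 0.92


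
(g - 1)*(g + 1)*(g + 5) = g^3 + 5*g^2 - g - 5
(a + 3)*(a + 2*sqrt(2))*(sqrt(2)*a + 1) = sqrt(2)*a^3 + 3*sqrt(2)*a^2 + 5*a^2 + 2*sqrt(2)*a + 15*a + 6*sqrt(2)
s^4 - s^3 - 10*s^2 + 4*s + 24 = (s - 3)*(s - 2)*(s + 2)^2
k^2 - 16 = (k - 4)*(k + 4)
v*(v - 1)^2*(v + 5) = v^4 + 3*v^3 - 9*v^2 + 5*v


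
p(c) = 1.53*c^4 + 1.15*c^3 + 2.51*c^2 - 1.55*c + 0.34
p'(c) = 6.12*c^3 + 3.45*c^2 + 5.02*c - 1.55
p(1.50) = 15.29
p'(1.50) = 34.40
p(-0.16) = 0.65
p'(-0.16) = -2.29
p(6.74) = 3613.44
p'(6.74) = 2062.84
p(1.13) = 5.95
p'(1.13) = 17.36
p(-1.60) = 14.56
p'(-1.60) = -25.82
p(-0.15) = 0.63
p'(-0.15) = -2.25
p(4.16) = 578.33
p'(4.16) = 519.62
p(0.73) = 1.43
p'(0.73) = 6.33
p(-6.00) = 1834.48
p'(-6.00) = -1229.39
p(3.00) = 173.26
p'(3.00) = 209.80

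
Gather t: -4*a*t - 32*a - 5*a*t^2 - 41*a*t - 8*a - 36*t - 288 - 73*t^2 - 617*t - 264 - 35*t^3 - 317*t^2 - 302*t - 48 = -40*a - 35*t^3 + t^2*(-5*a - 390) + t*(-45*a - 955) - 600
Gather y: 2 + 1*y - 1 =y + 1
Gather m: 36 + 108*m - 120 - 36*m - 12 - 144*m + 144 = 48 - 72*m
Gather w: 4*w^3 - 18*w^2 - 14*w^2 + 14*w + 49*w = 4*w^3 - 32*w^2 + 63*w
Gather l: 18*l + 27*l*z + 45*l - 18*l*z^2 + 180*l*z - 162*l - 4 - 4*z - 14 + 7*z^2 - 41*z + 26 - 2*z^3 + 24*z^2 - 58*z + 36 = l*(-18*z^2 + 207*z - 99) - 2*z^3 + 31*z^2 - 103*z + 44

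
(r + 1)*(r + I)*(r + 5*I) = r^3 + r^2 + 6*I*r^2 - 5*r + 6*I*r - 5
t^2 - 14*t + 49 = (t - 7)^2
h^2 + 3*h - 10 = (h - 2)*(h + 5)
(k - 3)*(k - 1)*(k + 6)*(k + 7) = k^4 + 9*k^3 - 7*k^2 - 129*k + 126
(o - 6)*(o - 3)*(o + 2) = o^3 - 7*o^2 + 36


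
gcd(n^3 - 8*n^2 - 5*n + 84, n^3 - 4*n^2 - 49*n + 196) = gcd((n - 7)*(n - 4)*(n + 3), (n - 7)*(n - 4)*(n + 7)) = n^2 - 11*n + 28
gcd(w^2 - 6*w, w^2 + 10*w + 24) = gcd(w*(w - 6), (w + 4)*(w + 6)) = 1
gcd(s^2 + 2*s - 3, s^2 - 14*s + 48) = 1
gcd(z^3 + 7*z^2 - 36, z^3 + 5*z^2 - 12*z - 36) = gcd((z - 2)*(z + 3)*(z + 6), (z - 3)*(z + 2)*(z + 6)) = z + 6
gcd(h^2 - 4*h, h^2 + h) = h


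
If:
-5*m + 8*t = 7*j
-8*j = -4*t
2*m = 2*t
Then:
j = 0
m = 0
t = 0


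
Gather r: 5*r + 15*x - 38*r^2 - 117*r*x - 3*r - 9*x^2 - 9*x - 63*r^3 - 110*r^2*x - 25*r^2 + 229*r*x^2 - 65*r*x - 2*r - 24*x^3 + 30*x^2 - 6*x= -63*r^3 + r^2*(-110*x - 63) + r*(229*x^2 - 182*x) - 24*x^3 + 21*x^2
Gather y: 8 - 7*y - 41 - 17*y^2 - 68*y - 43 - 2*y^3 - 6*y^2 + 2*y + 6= -2*y^3 - 23*y^2 - 73*y - 70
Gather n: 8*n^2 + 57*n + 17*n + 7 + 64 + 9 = 8*n^2 + 74*n + 80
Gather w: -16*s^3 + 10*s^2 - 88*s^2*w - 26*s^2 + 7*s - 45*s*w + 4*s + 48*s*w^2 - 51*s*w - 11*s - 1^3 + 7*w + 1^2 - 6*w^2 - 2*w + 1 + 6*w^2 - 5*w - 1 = -16*s^3 - 16*s^2 + 48*s*w^2 + w*(-88*s^2 - 96*s)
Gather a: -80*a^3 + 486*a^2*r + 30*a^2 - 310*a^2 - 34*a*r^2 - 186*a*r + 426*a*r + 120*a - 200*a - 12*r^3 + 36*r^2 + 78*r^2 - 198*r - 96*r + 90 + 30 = -80*a^3 + a^2*(486*r - 280) + a*(-34*r^2 + 240*r - 80) - 12*r^3 + 114*r^2 - 294*r + 120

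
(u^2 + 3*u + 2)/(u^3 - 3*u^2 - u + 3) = (u + 2)/(u^2 - 4*u + 3)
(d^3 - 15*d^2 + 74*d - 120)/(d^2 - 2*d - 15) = (d^2 - 10*d + 24)/(d + 3)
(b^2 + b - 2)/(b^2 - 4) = (b - 1)/(b - 2)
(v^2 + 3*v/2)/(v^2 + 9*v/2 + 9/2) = v/(v + 3)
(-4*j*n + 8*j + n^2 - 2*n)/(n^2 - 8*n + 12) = (-4*j + n)/(n - 6)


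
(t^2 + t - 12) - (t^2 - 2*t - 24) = 3*t + 12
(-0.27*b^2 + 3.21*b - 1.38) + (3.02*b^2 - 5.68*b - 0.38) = 2.75*b^2 - 2.47*b - 1.76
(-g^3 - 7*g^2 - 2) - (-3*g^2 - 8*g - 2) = -g^3 - 4*g^2 + 8*g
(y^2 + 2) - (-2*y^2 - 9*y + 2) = 3*y^2 + 9*y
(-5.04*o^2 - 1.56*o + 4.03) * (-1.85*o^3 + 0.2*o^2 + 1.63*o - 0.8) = 9.324*o^5 + 1.878*o^4 - 15.9827*o^3 + 2.2952*o^2 + 7.8169*o - 3.224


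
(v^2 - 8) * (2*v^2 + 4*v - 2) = 2*v^4 + 4*v^3 - 18*v^2 - 32*v + 16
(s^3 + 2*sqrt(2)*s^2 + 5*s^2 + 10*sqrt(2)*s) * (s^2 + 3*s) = s^5 + 2*sqrt(2)*s^4 + 8*s^4 + 15*s^3 + 16*sqrt(2)*s^3 + 30*sqrt(2)*s^2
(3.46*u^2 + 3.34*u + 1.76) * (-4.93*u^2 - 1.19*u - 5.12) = -17.0578*u^4 - 20.5836*u^3 - 30.3666*u^2 - 19.1952*u - 9.0112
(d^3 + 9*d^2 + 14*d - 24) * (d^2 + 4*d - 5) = d^5 + 13*d^4 + 45*d^3 - 13*d^2 - 166*d + 120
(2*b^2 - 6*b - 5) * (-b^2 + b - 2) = -2*b^4 + 8*b^3 - 5*b^2 + 7*b + 10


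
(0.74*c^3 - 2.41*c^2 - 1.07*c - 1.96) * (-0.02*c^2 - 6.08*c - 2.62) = -0.0148*c^5 - 4.451*c^4 + 12.7354*c^3 + 12.859*c^2 + 14.7202*c + 5.1352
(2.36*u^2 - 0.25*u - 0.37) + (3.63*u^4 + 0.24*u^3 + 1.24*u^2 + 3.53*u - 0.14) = 3.63*u^4 + 0.24*u^3 + 3.6*u^2 + 3.28*u - 0.51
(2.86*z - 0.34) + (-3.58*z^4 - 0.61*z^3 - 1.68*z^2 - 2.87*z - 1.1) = -3.58*z^4 - 0.61*z^3 - 1.68*z^2 - 0.0100000000000002*z - 1.44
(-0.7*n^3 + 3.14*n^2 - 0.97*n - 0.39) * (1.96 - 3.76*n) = 2.632*n^4 - 13.1784*n^3 + 9.8016*n^2 - 0.4348*n - 0.7644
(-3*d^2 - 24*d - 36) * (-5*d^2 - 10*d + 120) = 15*d^4 + 150*d^3 + 60*d^2 - 2520*d - 4320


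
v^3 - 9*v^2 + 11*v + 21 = (v - 7)*(v - 3)*(v + 1)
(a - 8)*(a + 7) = a^2 - a - 56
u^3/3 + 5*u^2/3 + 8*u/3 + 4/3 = (u/3 + 1/3)*(u + 2)^2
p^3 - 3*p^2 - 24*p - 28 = (p - 7)*(p + 2)^2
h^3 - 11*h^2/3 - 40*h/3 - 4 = (h - 6)*(h + 1/3)*(h + 2)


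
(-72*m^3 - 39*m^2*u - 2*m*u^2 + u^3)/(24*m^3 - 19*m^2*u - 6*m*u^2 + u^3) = (3*m + u)/(-m + u)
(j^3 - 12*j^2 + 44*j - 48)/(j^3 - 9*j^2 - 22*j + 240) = (j^2 - 6*j + 8)/(j^2 - 3*j - 40)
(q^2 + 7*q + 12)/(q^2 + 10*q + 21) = (q + 4)/(q + 7)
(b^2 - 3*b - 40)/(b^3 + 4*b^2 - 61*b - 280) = 1/(b + 7)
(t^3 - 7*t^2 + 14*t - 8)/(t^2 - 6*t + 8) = t - 1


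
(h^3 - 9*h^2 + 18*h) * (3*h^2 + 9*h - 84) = 3*h^5 - 18*h^4 - 111*h^3 + 918*h^2 - 1512*h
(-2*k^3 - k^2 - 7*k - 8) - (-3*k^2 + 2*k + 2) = -2*k^3 + 2*k^2 - 9*k - 10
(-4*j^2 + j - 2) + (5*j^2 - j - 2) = j^2 - 4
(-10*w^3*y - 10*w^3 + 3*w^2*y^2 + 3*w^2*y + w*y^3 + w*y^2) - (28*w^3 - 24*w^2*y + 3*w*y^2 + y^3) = -10*w^3*y - 38*w^3 + 3*w^2*y^2 + 27*w^2*y + w*y^3 - 2*w*y^2 - y^3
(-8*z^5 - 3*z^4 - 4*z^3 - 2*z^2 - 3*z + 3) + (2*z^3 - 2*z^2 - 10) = -8*z^5 - 3*z^4 - 2*z^3 - 4*z^2 - 3*z - 7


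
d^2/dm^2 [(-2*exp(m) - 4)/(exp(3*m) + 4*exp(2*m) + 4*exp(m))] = 4*(-2*exp(2*m) - 3*exp(m) - 2)*exp(-m)/(exp(3*m) + 6*exp(2*m) + 12*exp(m) + 8)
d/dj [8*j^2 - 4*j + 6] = 16*j - 4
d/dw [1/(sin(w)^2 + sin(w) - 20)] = -(2*sin(w) + 1)*cos(w)/(sin(w)^2 + sin(w) - 20)^2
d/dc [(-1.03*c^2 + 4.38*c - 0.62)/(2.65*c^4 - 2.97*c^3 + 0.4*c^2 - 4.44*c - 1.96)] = (5.459*c^5 - 37.8801*c^4 + 32.5892*c^3 - 2.703*c^2 + 4.5336*c - 11.3376)/(7.0225*c^8 - 15.741*c^7 + 10.9409*c^6 - 25.908*c^5 + 16.1456*c^4 + 8.0904*c^3 + 18.1456*c^2 + 17.4048*c + 3.8416)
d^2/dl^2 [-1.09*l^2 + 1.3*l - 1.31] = -2.18000000000000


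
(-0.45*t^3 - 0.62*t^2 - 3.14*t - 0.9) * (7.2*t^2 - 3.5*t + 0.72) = -3.24*t^5 - 2.889*t^4 - 20.762*t^3 + 4.0636*t^2 + 0.8892*t - 0.648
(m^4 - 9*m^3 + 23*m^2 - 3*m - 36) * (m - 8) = m^5 - 17*m^4 + 95*m^3 - 187*m^2 - 12*m + 288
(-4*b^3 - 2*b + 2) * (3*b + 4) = -12*b^4 - 16*b^3 - 6*b^2 - 2*b + 8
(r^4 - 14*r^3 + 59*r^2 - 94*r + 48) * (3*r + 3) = 3*r^5 - 39*r^4 + 135*r^3 - 105*r^2 - 138*r + 144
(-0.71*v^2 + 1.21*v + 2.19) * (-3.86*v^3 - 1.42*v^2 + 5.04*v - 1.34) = 2.7406*v^5 - 3.6624*v^4 - 13.75*v^3 + 3.94*v^2 + 9.4162*v - 2.9346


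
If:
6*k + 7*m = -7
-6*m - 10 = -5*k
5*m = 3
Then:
No Solution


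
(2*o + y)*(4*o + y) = 8*o^2 + 6*o*y + y^2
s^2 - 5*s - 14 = (s - 7)*(s + 2)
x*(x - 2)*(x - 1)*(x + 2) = x^4 - x^3 - 4*x^2 + 4*x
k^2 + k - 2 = (k - 1)*(k + 2)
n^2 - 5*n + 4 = (n - 4)*(n - 1)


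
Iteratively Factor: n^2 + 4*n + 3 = (n + 1)*(n + 3)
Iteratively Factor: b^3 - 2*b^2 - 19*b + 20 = (b + 4)*(b^2 - 6*b + 5) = (b - 1)*(b + 4)*(b - 5)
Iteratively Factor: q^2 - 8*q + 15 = (q - 5)*(q - 3)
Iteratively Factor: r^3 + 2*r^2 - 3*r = (r - 1)*(r^2 + 3*r) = r*(r - 1)*(r + 3)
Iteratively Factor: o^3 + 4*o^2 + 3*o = (o + 3)*(o^2 + o) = (o + 1)*(o + 3)*(o)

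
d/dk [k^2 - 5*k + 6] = 2*k - 5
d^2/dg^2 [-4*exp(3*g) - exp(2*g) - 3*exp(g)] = (-36*exp(2*g) - 4*exp(g) - 3)*exp(g)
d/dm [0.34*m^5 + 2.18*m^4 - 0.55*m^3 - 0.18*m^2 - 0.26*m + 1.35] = 1.7*m^4 + 8.72*m^3 - 1.65*m^2 - 0.36*m - 0.26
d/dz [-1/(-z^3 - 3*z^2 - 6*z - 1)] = 3*(-z^2 - 2*z - 2)/(z^3 + 3*z^2 + 6*z + 1)^2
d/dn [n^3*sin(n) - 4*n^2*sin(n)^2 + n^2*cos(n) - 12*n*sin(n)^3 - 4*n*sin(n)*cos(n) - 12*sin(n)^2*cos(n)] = n^3*cos(n) + 2*n^2*sin(n) - 4*n^2*sin(2*n) - 7*n*cos(n) + 9*n*cos(3*n) - 4*n - 6*sin(n) - 2*sin(2*n) - 6*sin(3*n)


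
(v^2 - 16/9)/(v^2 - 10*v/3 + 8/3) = (v + 4/3)/(v - 2)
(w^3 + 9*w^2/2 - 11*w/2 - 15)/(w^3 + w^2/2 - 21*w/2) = (2*w^3 + 9*w^2 - 11*w - 30)/(w*(2*w^2 + w - 21))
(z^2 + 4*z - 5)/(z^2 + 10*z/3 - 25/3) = 3*(z - 1)/(3*z - 5)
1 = 1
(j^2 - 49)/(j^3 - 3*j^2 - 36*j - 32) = (49 - j^2)/(-j^3 + 3*j^2 + 36*j + 32)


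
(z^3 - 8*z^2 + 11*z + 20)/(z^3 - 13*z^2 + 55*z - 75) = (z^2 - 3*z - 4)/(z^2 - 8*z + 15)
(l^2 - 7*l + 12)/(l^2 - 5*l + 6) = (l - 4)/(l - 2)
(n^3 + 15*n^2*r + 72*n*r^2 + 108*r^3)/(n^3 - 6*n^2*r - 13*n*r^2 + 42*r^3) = (n^2 + 12*n*r + 36*r^2)/(n^2 - 9*n*r + 14*r^2)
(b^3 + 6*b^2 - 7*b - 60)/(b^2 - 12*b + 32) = (b^3 + 6*b^2 - 7*b - 60)/(b^2 - 12*b + 32)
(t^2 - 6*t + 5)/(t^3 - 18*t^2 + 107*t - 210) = (t - 1)/(t^2 - 13*t + 42)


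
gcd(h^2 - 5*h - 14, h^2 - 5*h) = 1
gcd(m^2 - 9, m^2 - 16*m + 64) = 1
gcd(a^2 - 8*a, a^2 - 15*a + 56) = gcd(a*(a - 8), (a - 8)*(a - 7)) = a - 8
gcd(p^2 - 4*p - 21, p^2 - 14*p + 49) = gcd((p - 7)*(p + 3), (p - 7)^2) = p - 7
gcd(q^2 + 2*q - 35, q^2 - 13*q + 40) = q - 5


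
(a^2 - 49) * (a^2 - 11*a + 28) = a^4 - 11*a^3 - 21*a^2 + 539*a - 1372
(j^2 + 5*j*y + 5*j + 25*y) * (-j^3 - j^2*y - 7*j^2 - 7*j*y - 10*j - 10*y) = -j^5 - 6*j^4*y - 12*j^4 - 5*j^3*y^2 - 72*j^3*y - 45*j^3 - 60*j^2*y^2 - 270*j^2*y - 50*j^2 - 225*j*y^2 - 300*j*y - 250*y^2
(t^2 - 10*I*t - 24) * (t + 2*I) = t^3 - 8*I*t^2 - 4*t - 48*I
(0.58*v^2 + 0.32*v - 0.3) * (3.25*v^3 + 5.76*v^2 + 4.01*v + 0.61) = 1.885*v^5 + 4.3808*v^4 + 3.194*v^3 - 0.0910000000000002*v^2 - 1.0078*v - 0.183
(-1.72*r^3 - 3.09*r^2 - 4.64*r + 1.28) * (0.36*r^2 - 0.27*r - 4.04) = -0.6192*r^5 - 0.648*r^4 + 6.1127*r^3 + 14.1972*r^2 + 18.4*r - 5.1712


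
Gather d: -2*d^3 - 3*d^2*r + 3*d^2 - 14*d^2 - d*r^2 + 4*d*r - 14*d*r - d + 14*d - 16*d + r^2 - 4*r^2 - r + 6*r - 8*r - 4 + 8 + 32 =-2*d^3 + d^2*(-3*r - 11) + d*(-r^2 - 10*r - 3) - 3*r^2 - 3*r + 36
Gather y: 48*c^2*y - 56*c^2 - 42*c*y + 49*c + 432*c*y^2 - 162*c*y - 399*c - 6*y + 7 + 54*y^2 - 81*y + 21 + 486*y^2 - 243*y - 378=-56*c^2 - 350*c + y^2*(432*c + 540) + y*(48*c^2 - 204*c - 330) - 350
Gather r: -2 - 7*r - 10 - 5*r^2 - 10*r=-5*r^2 - 17*r - 12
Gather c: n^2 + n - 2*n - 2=n^2 - n - 2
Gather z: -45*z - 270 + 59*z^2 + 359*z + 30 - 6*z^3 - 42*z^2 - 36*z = -6*z^3 + 17*z^2 + 278*z - 240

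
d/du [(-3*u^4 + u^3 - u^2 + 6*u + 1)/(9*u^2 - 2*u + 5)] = (-54*u^5 + 27*u^4 - 64*u^3 - 37*u^2 - 28*u + 32)/(81*u^4 - 36*u^3 + 94*u^2 - 20*u + 25)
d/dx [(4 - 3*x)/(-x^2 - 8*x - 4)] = (-3*x^2 + 8*x + 44)/(x^4 + 16*x^3 + 72*x^2 + 64*x + 16)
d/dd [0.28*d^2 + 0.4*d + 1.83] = 0.56*d + 0.4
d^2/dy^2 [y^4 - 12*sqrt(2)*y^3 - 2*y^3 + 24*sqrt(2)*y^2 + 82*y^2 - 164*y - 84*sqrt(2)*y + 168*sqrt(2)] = 12*y^2 - 72*sqrt(2)*y - 12*y + 48*sqrt(2) + 164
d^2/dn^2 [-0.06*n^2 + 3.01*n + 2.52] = -0.120000000000000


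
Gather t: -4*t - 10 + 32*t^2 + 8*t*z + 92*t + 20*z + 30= 32*t^2 + t*(8*z + 88) + 20*z + 20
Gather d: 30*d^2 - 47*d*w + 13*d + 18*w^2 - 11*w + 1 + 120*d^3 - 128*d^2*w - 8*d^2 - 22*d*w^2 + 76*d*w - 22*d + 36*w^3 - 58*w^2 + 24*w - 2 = 120*d^3 + d^2*(22 - 128*w) + d*(-22*w^2 + 29*w - 9) + 36*w^3 - 40*w^2 + 13*w - 1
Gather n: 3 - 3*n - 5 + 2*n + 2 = -n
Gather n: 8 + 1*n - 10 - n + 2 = 0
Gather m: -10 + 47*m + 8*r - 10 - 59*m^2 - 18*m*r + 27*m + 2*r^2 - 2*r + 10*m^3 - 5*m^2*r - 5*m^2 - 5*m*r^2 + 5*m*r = 10*m^3 + m^2*(-5*r - 64) + m*(-5*r^2 - 13*r + 74) + 2*r^2 + 6*r - 20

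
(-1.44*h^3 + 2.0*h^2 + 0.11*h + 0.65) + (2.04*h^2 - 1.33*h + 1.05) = -1.44*h^3 + 4.04*h^2 - 1.22*h + 1.7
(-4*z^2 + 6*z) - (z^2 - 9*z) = -5*z^2 + 15*z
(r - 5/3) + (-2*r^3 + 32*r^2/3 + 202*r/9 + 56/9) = -2*r^3 + 32*r^2/3 + 211*r/9 + 41/9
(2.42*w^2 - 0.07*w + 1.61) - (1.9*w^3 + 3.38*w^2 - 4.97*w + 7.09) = -1.9*w^3 - 0.96*w^2 + 4.9*w - 5.48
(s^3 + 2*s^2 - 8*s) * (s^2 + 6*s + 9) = s^5 + 8*s^4 + 13*s^3 - 30*s^2 - 72*s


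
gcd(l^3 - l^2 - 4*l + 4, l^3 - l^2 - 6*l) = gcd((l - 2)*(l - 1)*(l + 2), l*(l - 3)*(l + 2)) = l + 2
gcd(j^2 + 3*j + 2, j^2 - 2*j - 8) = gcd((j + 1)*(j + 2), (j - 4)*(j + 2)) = j + 2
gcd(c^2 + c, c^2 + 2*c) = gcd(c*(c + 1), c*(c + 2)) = c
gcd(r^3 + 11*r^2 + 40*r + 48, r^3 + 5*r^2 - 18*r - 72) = r + 3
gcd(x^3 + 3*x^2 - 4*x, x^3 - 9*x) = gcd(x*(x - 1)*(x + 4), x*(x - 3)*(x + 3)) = x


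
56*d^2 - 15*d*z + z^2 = (-8*d + z)*(-7*d + z)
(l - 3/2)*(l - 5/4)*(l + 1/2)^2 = l^4 - 7*l^3/4 - 5*l^2/8 + 19*l/16 + 15/32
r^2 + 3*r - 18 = (r - 3)*(r + 6)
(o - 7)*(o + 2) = o^2 - 5*o - 14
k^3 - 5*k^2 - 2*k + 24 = (k - 4)*(k - 3)*(k + 2)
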